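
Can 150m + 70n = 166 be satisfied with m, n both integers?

no

gcd(150, 70) = 10  (150 = 2*70 + 10, 70 = 7*10).
10 does not divide 166 (remainder 6), so no integer solutions.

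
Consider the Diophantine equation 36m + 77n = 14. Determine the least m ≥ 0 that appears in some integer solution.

56

gcd(77, 36):
  77 = 2×36 + 5
  36 = 7×5 + 1
  5 = 5×1
so gcd(77, 36) = 1.
1 divides 14, so solutions exist.
Back-substitute for Bézout coefficients:
  1 = 36 - 7×5
  ... = 36×(15) + 77×(-7)
Scale by 14/1 = 14: (m₀, n₀) = (210, -98).
General solution: m = 210 + 77t, n = -98 - 36t for integer t.
m ≥ 0: smallest is 210 mod 77 = 56 (at t = -2), with n = -26.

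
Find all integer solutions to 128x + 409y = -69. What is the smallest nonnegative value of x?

41

gcd(409, 128):
  409 = 3*128 + 25
  128 = 5*25 + 3
  25 = 8*3 + 1
  3 = 3*1
so gcd(409, 128) = 1.
1 divides -69, so solutions exist.
Back-substitute for Bézout coefficients:
  1 = 25 - 8*3
  ... = 128*(-131) + 409*(41)
Scale by -69/1 = -69: (x₀, y₀) = (9039, -2829).
General solution: x = 9039 + 409t, y = -2829 - 128t for integer t.
x ≥ 0: smallest is 9039 mod 409 = 41 (at t = -22), with y = -13.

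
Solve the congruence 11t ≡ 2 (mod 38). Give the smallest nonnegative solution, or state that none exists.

14

gcd(38, 11) = 1.
1 divides 2, so solutions exist.
By Bézout, 11×(7) + 38×(-2) = 1.
So 11×(7) ≡ 1 (mod 38); multiply by 2: t ≡ 14 (mod 38).
Smallest nonnegative: t = 14 mod 38 = 14.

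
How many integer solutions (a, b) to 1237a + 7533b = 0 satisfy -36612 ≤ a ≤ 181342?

29

gcd(7533, 1237) = 1.
By Bézout, 1237×(475) + 7533×(-78) = 1.
Particular solution: (0, 0).
General solution: a = 0 + 7533t, b = 0 - 1237t for integer t.
-36612 ≤ 0 + 7533t ≤ 181342 gives t ∈ [-4, 24], which is 29 values.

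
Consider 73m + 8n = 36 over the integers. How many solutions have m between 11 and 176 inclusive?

21

gcd(73, 8) = 1  (73 = 9·8 + 1, 8 = 8·1).
Back-substituting, 73·(1) + 8·(-9) = 1.
Scale by 36: particular solution (36, -324); reduce m mod 8: (4, -32).
General solution: m = 4 + 8t, n = -32 - 73t for integer t.
11 ≤ 4 + 8t ≤ 176 gives t ∈ [1, 21], which is 21 values.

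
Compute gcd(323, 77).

gcd(323, 77) = 1  (323 = 4×77 + 15, 77 = 5×15 + 2, 15 = 7×2 + 1, 2 = 2×1).

1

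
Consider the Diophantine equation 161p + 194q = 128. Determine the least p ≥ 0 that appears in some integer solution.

gcd(194, 161) = 1.
1 divides 128, so solutions exist.
By Bézout, 161·(47) + 194·(-39) = 1.
Scale by 128/1 = 128: (p₀, q₀) = (6016, -4992).
General solution: p = 6016 + 194t, q = -4992 - 161t for integer t.
p ≥ 0: smallest is 6016 mod 194 = 2 (at t = -31), with q = -1.

2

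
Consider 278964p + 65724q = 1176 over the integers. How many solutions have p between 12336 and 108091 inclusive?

17

gcd(278964, 65724) = 12.
By Bézout, 278964*(-679) + 65724*(2882) = 12.
Particular solution: (4659, -19775).
General solution: p = 4659 + 5477t, q = -19775 - 23247t for integer t.
12336 ≤ 4659 + 5477t ≤ 108091 gives t ∈ [2, 18], which is 17 values.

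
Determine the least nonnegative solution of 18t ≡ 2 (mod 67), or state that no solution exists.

15

gcd(67, 18) = 1  (67 = 3*18 + 13, 18 = 1*13 + 5, 13 = 2*5 + 3, 5 = 1*3 + 2, 3 = 1*2 + 1, 2 = 2*1).
1 divides 2, so solutions exist.
Back-substituting, 18*(-26) + 67*(7) = 1.
So 18*(-26) ≡ 1 (mod 67); multiply by 2: t ≡ -52 (mod 67).
Smallest nonnegative: t = -52 mod 67 = 15.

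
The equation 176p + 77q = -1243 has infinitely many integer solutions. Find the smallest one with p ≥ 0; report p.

3

gcd(176, 77) = 11  (176 = 2*77 + 22, 77 = 3*22 + 11, 22 = 2*11).
11 divides -1243, so solutions exist.
Back-substituting, 176*(-3) + 77*(7) = 11.
Scale by -1243/11 = -113: (p₀, q₀) = (339, -791).
General solution: p = 339 + 7t, q = -791 - 16t for integer t.
p ≥ 0: smallest is 339 mod 7 = 3 (at t = -48), with q = -23.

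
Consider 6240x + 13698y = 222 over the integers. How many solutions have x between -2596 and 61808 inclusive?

gcd(13698, 6240):
  13698 = 2·6240 + 1218
  6240 = 5·1218 + 150
  1218 = 8·150 + 18
  150 = 8·18 + 6
  18 = 3·6
so gcd(13698, 6240) = 6.
Back-substitute for Bézout coefficients:
  6 = 150 - 8·18
  ... = 6240·(731) + 13698·(-333)
Scale by 37: particular solution (27047, -12321); reduce x mod 2283: (1934, -881).
General solution: x = 1934 + 2283t, y = -881 - 1040t for integer t.
-2596 ≤ 1934 + 2283t ≤ 61808 gives t ∈ [-1, 26], which is 28 values.

28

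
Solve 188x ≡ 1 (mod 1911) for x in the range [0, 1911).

gcd(1911, 188) = 1.
By Bézout, 188·(-925) + 1911·(91) = 1.
So 188·-925 ≡ 1 (mod 1911), and -925 mod 1911 = 986.

986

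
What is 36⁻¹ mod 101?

gcd(101, 36) = 1  (101 = 2×36 + 29, 36 = 1×29 + 7, 29 = 4×7 + 1, 7 = 7×1).
Back-substituting, 36×(-14) + 101×(5) = 1.
So 36×-14 ≡ 1 (mod 101), and -14 mod 101 = 87.

87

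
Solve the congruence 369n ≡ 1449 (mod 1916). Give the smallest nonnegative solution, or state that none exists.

1733

gcd(1916, 369):
  1916 = 5*369 + 71
  369 = 5*71 + 14
  71 = 5*14 + 1
  14 = 14*1
so gcd(1916, 369) = 1.
1 divides 1449, so solutions exist.
Back-substitute for Bézout coefficients:
  1 = 71 - 5*14
  ... = 369*(-135) + 1916*(26)
So 369*(-135) ≡ 1 (mod 1916); multiply by 1449: n ≡ -195615 (mod 1916).
Smallest nonnegative: n = -195615 mod 1916 = 1733.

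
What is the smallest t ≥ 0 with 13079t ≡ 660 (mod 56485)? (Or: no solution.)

4755

gcd(56485, 13079):
  56485 = 4×13079 + 4169
  13079 = 3×4169 + 572
  4169 = 7×572 + 165
  572 = 3×165 + 77
  165 = 2×77 + 11
  77 = 7×11
so gcd(56485, 13079) = 11.
11 divides 660, so solutions exist.
Back-substitute for Bézout coefficients:
  11 = 165 - 2×77
  ... = 13079×(-691) + 56485×(160)
So 13079×(-691) ≡ 11 (mod 56485); multiply by 60: t ≡ -41460 (mod 5135).
Smallest nonnegative: t = -41460 mod 5135 = 4755.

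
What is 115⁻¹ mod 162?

gcd(162, 115):
  162 = 1*115 + 47
  115 = 2*47 + 21
  47 = 2*21 + 5
  21 = 4*5 + 1
  5 = 5*1
so gcd(162, 115) = 1.
Back-substitute for Bézout coefficients:
  1 = 21 - 4*5
  ... = 115*(31) + 162*(-22)
So 115*31 ≡ 1 (mod 162), and 31 mod 162 = 31.

31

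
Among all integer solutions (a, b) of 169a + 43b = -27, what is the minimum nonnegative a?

9

gcd(169, 43):
  169 = 3×43 + 40
  43 = 1×40 + 3
  40 = 13×3 + 1
  3 = 3×1
so gcd(169, 43) = 1.
1 divides -27, so solutions exist.
Back-substitute for Bézout coefficients:
  1 = 40 - 13×3
  ... = 169×(14) + 43×(-55)
Scale by -27/1 = -27: (a₀, b₀) = (-378, 1485).
General solution: a = -378 + 43t, b = 1485 - 169t for integer t.
a ≥ 0: smallest is -378 mod 43 = 9 (at t = 9), with b = -36.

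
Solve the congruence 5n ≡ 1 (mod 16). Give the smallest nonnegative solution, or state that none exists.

gcd(16, 5):
  16 = 3*5 + 1
  5 = 5*1
so gcd(16, 5) = 1.
1 divides 1, so solutions exist.
Back-substitute for Bézout coefficients:
  1 = 16 - 3*5
  ... = 5*(-3) + 16*(1)
So 5*(-3) ≡ 1 (mod 16); multiply by 1: n ≡ -3 (mod 16).
Smallest nonnegative: n = -3 mod 16 = 13.

13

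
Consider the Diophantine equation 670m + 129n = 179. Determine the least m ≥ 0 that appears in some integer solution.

gcd(670, 129):
  670 = 5×129 + 25
  129 = 5×25 + 4
  25 = 6×4 + 1
  4 = 4×1
so gcd(670, 129) = 1.
1 divides 179, so solutions exist.
Back-substitute for Bézout coefficients:
  1 = 25 - 6×4
  ... = 670×(31) + 129×(-161)
Scale by 179/1 = 179: (m₀, n₀) = (5549, -28819).
General solution: m = 5549 + 129t, n = -28819 - 670t for integer t.
m ≥ 0: smallest is 5549 mod 129 = 2 (at t = -43), with n = -9.

2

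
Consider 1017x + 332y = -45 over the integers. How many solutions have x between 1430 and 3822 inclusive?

7

gcd(1017, 332) = 1  (1017 = 3×332 + 21, 332 = 15×21 + 17, 21 = 1×17 + 4, 17 = 4×4 + 1, 4 = 4×1).
Back-substituting, 1017×(-79) + 332×(242) = 1.
Scale by -45: particular solution (3555, -10890); reduce x mod 332: (235, -720).
General solution: x = 235 + 332t, y = -720 - 1017t for integer t.
1430 ≤ 235 + 332t ≤ 3822 gives t ∈ [4, 10], which is 7 values.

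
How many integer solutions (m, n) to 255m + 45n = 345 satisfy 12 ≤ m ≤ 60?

16

gcd(255, 45) = 15.
By Bézout, 255*(-1) + 45*(6) = 15.
Particular solution: (1, 2).
General solution: m = 1 + 3t, n = 2 - 17t for integer t.
12 ≤ 1 + 3t ≤ 60 gives t ∈ [4, 19], which is 16 values.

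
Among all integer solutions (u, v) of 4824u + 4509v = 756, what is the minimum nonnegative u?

303

gcd(4824, 4509) = 9.
9 divides 756, so solutions exist.
By Bézout, 4824×(-229) + 4509×(245) = 9.
Scale by 756/9 = 84: (u₀, v₀) = (-19236, 20580).
General solution: u = -19236 + 501t, v = 20580 - 536t for integer t.
u ≥ 0: smallest is -19236 mod 501 = 303 (at t = 39), with v = -324.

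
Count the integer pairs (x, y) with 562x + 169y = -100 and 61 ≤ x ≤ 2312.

14

gcd(562, 169) = 1.
By Bézout, 562·(-43) + 169·(143) = 1.
Particular solution: (75, -250).
General solution: x = 75 + 169t, y = -250 - 562t for integer t.
61 ≤ 75 + 169t ≤ 2312 gives t ∈ [0, 13], which is 14 values.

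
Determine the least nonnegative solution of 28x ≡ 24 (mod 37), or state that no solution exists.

gcd(37, 28) = 1  (37 = 1·28 + 9, 28 = 3·9 + 1, 9 = 9·1).
1 divides 24, so solutions exist.
Back-substituting, 28·(4) + 37·(-3) = 1.
So 28·(4) ≡ 1 (mod 37); multiply by 24: x ≡ 96 (mod 37).
Smallest nonnegative: x = 96 mod 37 = 22.

22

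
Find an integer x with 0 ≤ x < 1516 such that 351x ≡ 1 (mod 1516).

gcd(1516, 351) = 1  (1516 = 4·351 + 112, 351 = 3·112 + 15, 112 = 7·15 + 7, 15 = 2·7 + 1, 7 = 7·1).
Back-substituting, 351·(203) + 1516·(-47) = 1.
So 351·203 ≡ 1 (mod 1516), and 203 mod 1516 = 203.

203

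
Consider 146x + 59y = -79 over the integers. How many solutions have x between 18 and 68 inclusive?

gcd(146, 59) = 1.
By Bézout, 146×(19) + 59×(-47) = 1.
Particular solution: (33, -83).
General solution: x = 33 + 59t, y = -83 - 146t for integer t.
18 ≤ 33 + 59t ≤ 68 gives t ∈ [0, 0], which is 1 value.

1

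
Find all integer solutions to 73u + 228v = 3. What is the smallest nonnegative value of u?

75

gcd(228, 73):
  228 = 3×73 + 9
  73 = 8×9 + 1
  9 = 9×1
so gcd(228, 73) = 1.
1 divides 3, so solutions exist.
Back-substitute for Bézout coefficients:
  1 = 73 - 8×9
  ... = 73×(25) + 228×(-8)
Scale by 3/1 = 3: (u₀, v₀) = (75, -24).
General solution: u = 75 + 228t, v = -24 - 73t for integer t.
u ≥ 0: smallest is 75 mod 228 = 75 (at t = 0), with v = -24.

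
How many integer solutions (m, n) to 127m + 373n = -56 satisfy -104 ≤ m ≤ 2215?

6

gcd(373, 127) = 1.
By Bézout, 127*(47) + 373*(-16) = 1.
Particular solution: (352, -120).
General solution: m = 352 + 373t, n = -120 - 127t for integer t.
-104 ≤ 352 + 373t ≤ 2215 gives t ∈ [-1, 4], which is 6 values.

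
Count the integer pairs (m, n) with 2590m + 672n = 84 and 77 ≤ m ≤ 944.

gcd(2590, 672) = 14.
By Bézout, 2590·(-7) + 672·(27) = 14.
Particular solution: (6, -23).
General solution: m = 6 + 48t, n = -23 - 185t for integer t.
77 ≤ 6 + 48t ≤ 944 gives t ∈ [2, 19], which is 18 values.

18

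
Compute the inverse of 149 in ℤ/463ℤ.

gcd(463, 149) = 1.
By Bézout, 149·(-87) + 463·(28) = 1.
So 149·-87 ≡ 1 (mod 463), and -87 mod 463 = 376.

376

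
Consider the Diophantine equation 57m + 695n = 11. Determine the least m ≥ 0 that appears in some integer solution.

gcd(695, 57):
  695 = 12·57 + 11
  57 = 5·11 + 2
  11 = 5·2 + 1
  2 = 2·1
so gcd(695, 57) = 1.
1 divides 11, so solutions exist.
Back-substitute for Bézout coefficients:
  1 = 11 - 5·2
  ... = 57·(-317) + 695·(26)
Scale by 11/1 = 11: (m₀, n₀) = (-3487, 286).
General solution: m = -3487 + 695t, n = 286 - 57t for integer t.
m ≥ 0: smallest is -3487 mod 695 = 683 (at t = 6), with n = -56.

683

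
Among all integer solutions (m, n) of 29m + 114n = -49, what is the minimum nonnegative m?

73

gcd(114, 29) = 1  (114 = 3*29 + 27, 29 = 1*27 + 2, 27 = 13*2 + 1, 2 = 2*1).
1 divides -49, so solutions exist.
Back-substituting, 29*(-55) + 114*(14) = 1.
Scale by -49/1 = -49: (m₀, n₀) = (2695, -686).
General solution: m = 2695 + 114t, n = -686 - 29t for integer t.
m ≥ 0: smallest is 2695 mod 114 = 73 (at t = -23), with n = -19.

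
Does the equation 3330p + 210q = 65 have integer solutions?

gcd(3330, 210) = 30  (3330 = 15·210 + 180, 210 = 1·180 + 30, 180 = 6·30).
30 does not divide 65 (remainder 5), so no integer solutions.

no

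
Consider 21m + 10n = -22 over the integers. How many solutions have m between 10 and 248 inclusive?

gcd(21, 10) = 1  (21 = 2×10 + 1, 10 = 10×1).
Back-substituting, 21×(1) + 10×(-2) = 1.
Scale by -22: particular solution (-22, 44); reduce m mod 10: (8, -19).
General solution: m = 8 + 10t, n = -19 - 21t for integer t.
10 ≤ 8 + 10t ≤ 248 gives t ∈ [1, 24], which is 24 values.

24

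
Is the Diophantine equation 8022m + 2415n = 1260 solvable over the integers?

yes

gcd(8022, 2415) = 21.
21 divides 1260, so integer solutions exist.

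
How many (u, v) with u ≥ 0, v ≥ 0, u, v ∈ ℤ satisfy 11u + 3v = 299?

gcd(11, 3) = 1.
By Bézout, 11×(-1) + 3×(4) = 1.
One solution: (1, 96).
General: u = 1 + 3t, v = 96 - 11t.
u ≥ 0 ⇒ t ≥ 0; v ≥ 0 ⇒ t ≤ 8. So t ∈ [0, 8]: 9 solutions.

9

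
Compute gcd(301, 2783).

gcd(2783, 301) = 1  (2783 = 9×301 + 74, 301 = 4×74 + 5, 74 = 14×5 + 4, 5 = 1×4 + 1, 4 = 4×1).

1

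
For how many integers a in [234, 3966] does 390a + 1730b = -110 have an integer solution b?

22

gcd(1730, 390):
  1730 = 4×390 + 170
  390 = 2×170 + 50
  170 = 3×50 + 20
  50 = 2×20 + 10
  20 = 2×10
so gcd(1730, 390) = 10.
Back-substitute for Bézout coefficients:
  10 = 50 - 2×20
  ... = 390×(71) + 1730×(-16)
Scale by -11: particular solution (-781, 176); reduce a mod 173: (84, -19).
General solution: a = 84 + 173t, b = -19 - 39t for integer t.
234 ≤ 84 + 173t ≤ 3966 gives t ∈ [1, 22], which is 22 values.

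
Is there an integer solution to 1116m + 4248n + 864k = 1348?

gcd(4248, 1116) = 36  (4248 = 3·1116 + 900, 1116 = 1·900 + 216, 900 = 4·216 + 36, 216 = 6·36).
gcd(36, 864) = 36.
36 does not divide 1348 (remainder 16), so no integer solutions.

no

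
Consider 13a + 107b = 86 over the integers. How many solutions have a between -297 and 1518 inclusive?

17

gcd(107, 13) = 1  (107 = 8·13 + 3, 13 = 4·3 + 1, 3 = 3·1).
Back-substituting, 13·(33) + 107·(-4) = 1.
Scale by 86: particular solution (2838, -344); reduce a mod 107: (56, -6).
General solution: a = 56 + 107t, b = -6 - 13t for integer t.
-297 ≤ 56 + 107t ≤ 1518 gives t ∈ [-3, 13], which is 17 values.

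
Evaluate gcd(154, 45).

gcd(154, 45) = 1  (154 = 3×45 + 19, 45 = 2×19 + 7, 19 = 2×7 + 5, 7 = 1×5 + 2, 5 = 2×2 + 1, 2 = 2×1).

1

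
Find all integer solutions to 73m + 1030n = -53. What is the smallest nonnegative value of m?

gcd(1030, 73) = 1.
1 divides -53, so solutions exist.
By Bézout, 73*(127) + 1030*(-9) = 1.
Scale by -53/1 = -53: (m₀, n₀) = (-6731, 477).
General solution: m = -6731 + 1030t, n = 477 - 73t for integer t.
m ≥ 0: smallest is -6731 mod 1030 = 479 (at t = 7), with n = -34.

479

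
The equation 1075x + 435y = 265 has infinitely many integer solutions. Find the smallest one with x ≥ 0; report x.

gcd(1075, 435) = 5.
5 divides 265, so solutions exist.
By Bézout, 1075×(17) + 435×(-42) = 5.
Scale by 265/5 = 53: (x₀, y₀) = (901, -2226).
General solution: x = 901 + 87t, y = -2226 - 215t for integer t.
x ≥ 0: smallest is 901 mod 87 = 31 (at t = -10), with y = -76.

31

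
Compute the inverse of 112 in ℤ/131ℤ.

62

gcd(131, 112) = 1  (131 = 1·112 + 19, 112 = 5·19 + 17, 19 = 1·17 + 2, 17 = 8·2 + 1, 2 = 2·1).
Back-substituting, 112·(62) + 131·(-53) = 1.
So 112·62 ≡ 1 (mod 131), and 62 mod 131 = 62.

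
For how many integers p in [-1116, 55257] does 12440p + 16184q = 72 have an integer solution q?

28

gcd(16184, 12440) = 8.
By Bézout, 12440×(134) + 16184×(-103) = 8.
Particular solution: (1206, -927).
General solution: p = 1206 + 2023t, q = -927 - 1555t for integer t.
-1116 ≤ 1206 + 2023t ≤ 55257 gives t ∈ [-1, 26], which is 28 values.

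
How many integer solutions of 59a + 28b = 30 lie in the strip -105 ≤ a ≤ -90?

gcd(59, 28):
  59 = 2·28 + 3
  28 = 9·3 + 1
  3 = 3·1
so gcd(59, 28) = 1.
Back-substitute for Bézout coefficients:
  1 = 28 - 9·3
  ... = 59·(-9) + 28·(19)
Scale by 30: particular solution (-270, 570); reduce a mod 28: (10, -20).
General solution: a = 10 + 28t, b = -20 - 59t for integer t.
-105 ≤ 10 + 28t ≤ -90 gives t ∈ [-4, -4], which is 1 value.

1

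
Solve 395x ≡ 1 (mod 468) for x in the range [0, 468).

gcd(468, 395) = 1.
By Bézout, 395×(-109) + 468×(92) = 1.
So 395×-109 ≡ 1 (mod 468), and -109 mod 468 = 359.

359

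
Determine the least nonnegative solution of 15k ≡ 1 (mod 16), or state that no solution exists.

gcd(16, 15):
  16 = 1·15 + 1
  15 = 15·1
so gcd(16, 15) = 1.
1 divides 1, so solutions exist.
Back-substitute for Bézout coefficients:
  1 = 16 - 1·15
  ... = 15·(-1) + 16·(1)
So 15·(-1) ≡ 1 (mod 16); multiply by 1: k ≡ -1 (mod 16).
Smallest nonnegative: k = -1 mod 16 = 15.

15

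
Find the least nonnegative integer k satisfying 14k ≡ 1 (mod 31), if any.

20

gcd(31, 14) = 1.
1 divides 1, so solutions exist.
By Bézout, 14*(-11) + 31*(5) = 1.
So 14*(-11) ≡ 1 (mod 31); multiply by 1: k ≡ -11 (mod 31).
Smallest nonnegative: k = -11 mod 31 = 20.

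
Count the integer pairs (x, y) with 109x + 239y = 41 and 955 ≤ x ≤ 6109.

gcd(239, 109) = 1.
By Bézout, 109·(-57) + 239·(26) = 1.
Particular solution: (53, -24).
General solution: x = 53 + 239t, y = -24 - 109t for integer t.
955 ≤ 53 + 239t ≤ 6109 gives t ∈ [4, 25], which is 22 values.

22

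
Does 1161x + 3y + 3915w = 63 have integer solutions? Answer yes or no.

yes

gcd(1161, 3) = 3  (1161 = 387*3).
gcd(3, 3915) = 3.
3 divides 63, so integer solutions exist.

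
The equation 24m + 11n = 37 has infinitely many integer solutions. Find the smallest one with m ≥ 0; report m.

gcd(24, 11) = 1.
1 divides 37, so solutions exist.
By Bézout, 24×(-5) + 11×(11) = 1.
Scale by 37/1 = 37: (m₀, n₀) = (-185, 407).
General solution: m = -185 + 11t, n = 407 - 24t for integer t.
m ≥ 0: smallest is -185 mod 11 = 2 (at t = 17), with n = -1.

2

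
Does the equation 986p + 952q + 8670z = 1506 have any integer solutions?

no

gcd(986, 952) = 34.
gcd(34, 8670) = 34.
34 does not divide 1506 (remainder 10), so no integer solutions.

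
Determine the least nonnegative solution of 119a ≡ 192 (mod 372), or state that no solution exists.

36

gcd(372, 119):
  372 = 3×119 + 15
  119 = 7×15 + 14
  15 = 1×14 + 1
  14 = 14×1
so gcd(372, 119) = 1.
1 divides 192, so solutions exist.
Back-substitute for Bézout coefficients:
  1 = 15 - 1×14
  ... = 119×(-25) + 372×(8)
So 119×(-25) ≡ 1 (mod 372); multiply by 192: a ≡ -4800 (mod 372).
Smallest nonnegative: a = -4800 mod 372 = 36.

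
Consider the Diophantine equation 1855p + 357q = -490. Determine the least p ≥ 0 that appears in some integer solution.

gcd(1855, 357) = 7.
7 divides -490, so solutions exist.
By Bézout, 1855·(-5) + 357·(26) = 7.
Scale by -490/7 = -70: (p₀, q₀) = (350, -1820).
General solution: p = 350 + 51t, q = -1820 - 265t for integer t.
p ≥ 0: smallest is 350 mod 51 = 44 (at t = -6), with q = -230.

44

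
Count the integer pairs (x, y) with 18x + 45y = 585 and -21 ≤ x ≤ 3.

5

gcd(45, 18):
  45 = 2·18 + 9
  18 = 2·9
so gcd(45, 18) = 9.
Back-substitute for Bézout coefficients:
  9 = 45 - 2·18
  ... = 18·(-2) + 45·(1)
Scale by 65: particular solution (-130, 65); reduce x mod 5: (0, 13).
General solution: x = 0 + 5t, y = 13 - 2t for integer t.
-21 ≤ 0 + 5t ≤ 3 gives t ∈ [-4, 0], which is 5 values.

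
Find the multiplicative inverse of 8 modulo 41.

36

gcd(41, 8) = 1  (41 = 5×8 + 1, 8 = 8×1).
Back-substituting, 8×(-5) + 41×(1) = 1.
So 8×-5 ≡ 1 (mod 41), and -5 mod 41 = 36.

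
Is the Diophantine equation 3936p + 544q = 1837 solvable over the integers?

no

gcd(3936, 544) = 32  (3936 = 7·544 + 128, 544 = 4·128 + 32, 128 = 4·32).
32 does not divide 1837 (remainder 13), so no integer solutions.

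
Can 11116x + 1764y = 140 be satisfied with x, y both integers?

yes

gcd(11116, 1764) = 28  (11116 = 6*1764 + 532, 1764 = 3*532 + 168, 532 = 3*168 + 28, 168 = 6*28).
28 divides 140, so integer solutions exist.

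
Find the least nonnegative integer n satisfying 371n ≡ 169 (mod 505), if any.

gcd(505, 371):
  505 = 1×371 + 134
  371 = 2×134 + 103
  134 = 1×103 + 31
  103 = 3×31 + 10
  31 = 3×10 + 1
  10 = 10×1
so gcd(505, 371) = 1.
1 divides 169, so solutions exist.
Back-substitute for Bézout coefficients:
  1 = 31 - 3×10
  ... = 371×(-49) + 505×(36)
So 371×(-49) ≡ 1 (mod 505); multiply by 169: n ≡ -8281 (mod 505).
Smallest nonnegative: n = -8281 mod 505 = 304.

304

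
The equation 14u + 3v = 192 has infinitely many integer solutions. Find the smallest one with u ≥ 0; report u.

gcd(14, 3):
  14 = 4·3 + 2
  3 = 1·2 + 1
  2 = 2·1
so gcd(14, 3) = 1.
1 divides 192, so solutions exist.
Back-substitute for Bézout coefficients:
  1 = 3 - 1·2
  ... = 14·(-1) + 3·(5)
Scale by 192/1 = 192: (u₀, v₀) = (-192, 960).
General solution: u = -192 + 3t, v = 960 - 14t for integer t.
u ≥ 0: smallest is -192 mod 3 = 0 (at t = 64), with v = 64.

0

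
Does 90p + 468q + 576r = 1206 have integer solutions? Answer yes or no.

gcd(468, 90) = 18  (468 = 5*90 + 18, 90 = 5*18).
gcd(18, 576) = 18.
18 divides 1206, so integer solutions exist.

yes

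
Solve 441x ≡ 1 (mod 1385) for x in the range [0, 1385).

201

gcd(1385, 441):
  1385 = 3·441 + 62
  441 = 7·62 + 7
  62 = 8·7 + 6
  7 = 1·6 + 1
  6 = 6·1
so gcd(1385, 441) = 1.
Back-substitute for Bézout coefficients:
  1 = 7 - 1·6
  ... = 441·(201) + 1385·(-64)
So 441·201 ≡ 1 (mod 1385), and 201 mod 1385 = 201.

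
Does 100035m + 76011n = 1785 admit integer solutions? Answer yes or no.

gcd(100035, 76011) = 39.
39 does not divide 1785 (remainder 30), so no integer solutions.

no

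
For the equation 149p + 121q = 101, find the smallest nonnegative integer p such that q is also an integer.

103

gcd(149, 121) = 1.
1 divides 101, so solutions exist.
By Bézout, 149×(13) + 121×(-16) = 1.
Scale by 101/1 = 101: (p₀, q₀) = (1313, -1616).
General solution: p = 1313 + 121t, q = -1616 - 149t for integer t.
p ≥ 0: smallest is 1313 mod 121 = 103 (at t = -10), with q = -126.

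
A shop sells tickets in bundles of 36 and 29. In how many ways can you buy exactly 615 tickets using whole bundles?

Need nonnegative integers with 36j + 29k = 615.
gcd(36, 29) = 1, and 36·(-4) + 29·(5) = 1.
So (j₀, k₀) = (-2460, 3075); general j = -2460 + 29t, k = 3075 - 36t.
j ≥ 0 ⇒ t ≥ 85; k ≥ 0 ⇒ t ≤ 85. That's 1 value of t.

1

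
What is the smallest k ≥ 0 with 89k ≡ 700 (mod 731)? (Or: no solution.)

90

gcd(731, 89):
  731 = 8*89 + 19
  89 = 4*19 + 13
  19 = 1*13 + 6
  13 = 2*6 + 1
  6 = 6*1
so gcd(731, 89) = 1.
1 divides 700, so solutions exist.
Back-substitute for Bézout coefficients:
  1 = 13 - 2*6
  ... = 89*(115) + 731*(-14)
So 89*(115) ≡ 1 (mod 731); multiply by 700: k ≡ 80500 (mod 731).
Smallest nonnegative: k = 80500 mod 731 = 90.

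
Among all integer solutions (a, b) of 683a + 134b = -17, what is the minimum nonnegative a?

gcd(683, 134):
  683 = 5×134 + 13
  134 = 10×13 + 4
  13 = 3×4 + 1
  4 = 4×1
so gcd(683, 134) = 1.
1 divides -17, so solutions exist.
Back-substitute for Bézout coefficients:
  1 = 13 - 3×4
  ... = 683×(31) + 134×(-158)
Scale by -17/1 = -17: (a₀, b₀) = (-527, 2686).
General solution: a = -527 + 134t, b = 2686 - 683t for integer t.
a ≥ 0: smallest is -527 mod 134 = 9 (at t = 4), with b = -46.

9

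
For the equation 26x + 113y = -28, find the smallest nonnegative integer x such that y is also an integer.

gcd(113, 26) = 1  (113 = 4×26 + 9, 26 = 2×9 + 8, 9 = 1×8 + 1, 8 = 8×1).
1 divides -28, so solutions exist.
Back-substituting, 26×(-13) + 113×(3) = 1.
Scale by -28/1 = -28: (x₀, y₀) = (364, -84).
General solution: x = 364 + 113t, y = -84 - 26t for integer t.
x ≥ 0: smallest is 364 mod 113 = 25 (at t = -3), with y = -6.

25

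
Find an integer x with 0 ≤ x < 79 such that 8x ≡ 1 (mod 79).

gcd(79, 8):
  79 = 9*8 + 7
  8 = 1*7 + 1
  7 = 7*1
so gcd(79, 8) = 1.
Back-substitute for Bézout coefficients:
  1 = 8 - 1*7
  ... = 8*(10) + 79*(-1)
So 8*10 ≡ 1 (mod 79), and 10 mod 79 = 10.

10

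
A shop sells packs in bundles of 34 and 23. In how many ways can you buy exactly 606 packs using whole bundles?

Need nonnegative integers with 34j + 23k = 606.
gcd(34, 23) = 1, and 34·(-2) + 23·(3) = 1.
So (j₀, k₀) = (-1212, 1818); general j = -1212 + 23t, k = 1818 - 34t.
j ≥ 0 ⇒ t ≥ 53; k ≥ 0 ⇒ t ≤ 53. That's 1 value of t.

1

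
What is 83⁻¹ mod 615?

452

gcd(615, 83) = 1  (615 = 7×83 + 34, 83 = 2×34 + 15, 34 = 2×15 + 4, 15 = 3×4 + 3, 4 = 1×3 + 1, 3 = 3×1).
Back-substituting, 83×(-163) + 615×(22) = 1.
So 83×-163 ≡ 1 (mod 615), and -163 mod 615 = 452.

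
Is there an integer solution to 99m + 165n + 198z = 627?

yes

gcd(165, 99):
  165 = 1×99 + 66
  99 = 1×66 + 33
  66 = 2×33
so gcd(165, 99) = 33.
gcd(33, 198) = 33.
33 divides 627, so integer solutions exist.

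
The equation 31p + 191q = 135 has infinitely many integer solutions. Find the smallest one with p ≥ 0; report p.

gcd(191, 31):
  191 = 6×31 + 5
  31 = 6×5 + 1
  5 = 5×1
so gcd(191, 31) = 1.
1 divides 135, so solutions exist.
Back-substitute for Bézout coefficients:
  1 = 31 - 6×5
  ... = 31×(37) + 191×(-6)
Scale by 135/1 = 135: (p₀, q₀) = (4995, -810).
General solution: p = 4995 + 191t, q = -810 - 31t for integer t.
p ≥ 0: smallest is 4995 mod 191 = 29 (at t = -26), with q = -4.

29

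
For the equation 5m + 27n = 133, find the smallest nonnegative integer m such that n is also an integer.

5

gcd(27, 5):
  27 = 5*5 + 2
  5 = 2*2 + 1
  2 = 2*1
so gcd(27, 5) = 1.
1 divides 133, so solutions exist.
Back-substitute for Bézout coefficients:
  1 = 5 - 2*2
  ... = 5*(11) + 27*(-2)
Scale by 133/1 = 133: (m₀, n₀) = (1463, -266).
General solution: m = 1463 + 27t, n = -266 - 5t for integer t.
m ≥ 0: smallest is 1463 mod 27 = 5 (at t = -54), with n = 4.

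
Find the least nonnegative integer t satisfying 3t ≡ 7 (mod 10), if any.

gcd(10, 3):
  10 = 3·3 + 1
  3 = 3·1
so gcd(10, 3) = 1.
1 divides 7, so solutions exist.
Back-substitute for Bézout coefficients:
  1 = 10 - 3·3
  ... = 3·(-3) + 10·(1)
So 3·(-3) ≡ 1 (mod 10); multiply by 7: t ≡ -21 (mod 10).
Smallest nonnegative: t = -21 mod 10 = 9.

9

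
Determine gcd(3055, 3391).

gcd(3391, 3055) = 1  (3391 = 1·3055 + 336, 3055 = 9·336 + 31, 336 = 10·31 + 26, 31 = 1·26 + 5, 26 = 5·5 + 1, 5 = 5·1).

1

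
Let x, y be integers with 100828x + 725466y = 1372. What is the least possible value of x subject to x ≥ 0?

gcd(725466, 100828):
  725466 = 7*100828 + 19670
  100828 = 5*19670 + 2478
  19670 = 7*2478 + 2324
  2478 = 1*2324 + 154
  2324 = 15*154 + 14
  154 = 11*14
so gcd(725466, 100828) = 14.
14 divides 1372, so solutions exist.
Back-substitute for Bézout coefficients:
  14 = 2324 - 15*154
  ... = 100828*(-4684) + 725466*(651)
Scale by 1372/14 = 98: (x₀, y₀) = (-459032, 63798).
General solution: x = -459032 + 51819t, y = 63798 - 7202t for integer t.
x ≥ 0: smallest is -459032 mod 51819 = 7339 (at t = 9), with y = -1020.

7339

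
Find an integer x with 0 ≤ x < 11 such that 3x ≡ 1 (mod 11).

gcd(11, 3) = 1  (11 = 3·3 + 2, 3 = 1·2 + 1, 2 = 2·1).
Back-substituting, 3·(4) + 11·(-1) = 1.
So 3·4 ≡ 1 (mod 11), and 4 mod 11 = 4.

4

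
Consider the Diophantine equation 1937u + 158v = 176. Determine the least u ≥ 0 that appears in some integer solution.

gcd(1937, 158):
  1937 = 12·158 + 41
  158 = 3·41 + 35
  41 = 1·35 + 6
  35 = 5·6 + 5
  6 = 1·5 + 1
  5 = 5·1
so gcd(1937, 158) = 1.
1 divides 176, so solutions exist.
Back-substitute for Bézout coefficients:
  1 = 6 - 1·5
  ... = 1937·(27) + 158·(-331)
Scale by 176/1 = 176: (u₀, v₀) = (4752, -58256).
General solution: u = 4752 + 158t, v = -58256 - 1937t for integer t.
u ≥ 0: smallest is 4752 mod 158 = 12 (at t = -30), with v = -146.

12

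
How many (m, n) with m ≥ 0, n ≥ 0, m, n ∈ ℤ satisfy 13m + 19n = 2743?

12

gcd(19, 13) = 1  (19 = 1*13 + 6, 13 = 2*6 + 1, 6 = 6*1).
Back-substituting, 13*(3) + 19*(-2) = 1.
Scale by 2743: one solution is (8229, -5486). Reduce m mod 19: (2, 143).
General: m = 2 + 19t, n = 143 - 13t.
m ≥ 0 ⇒ t ≥ 0; n ≥ 0 ⇒ t ≤ 11. So t ∈ [0, 11]: 12 solutions.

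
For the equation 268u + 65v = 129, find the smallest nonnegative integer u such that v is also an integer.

gcd(268, 65):
  268 = 4*65 + 8
  65 = 8*8 + 1
  8 = 8*1
so gcd(268, 65) = 1.
1 divides 129, so solutions exist.
Back-substitute for Bézout coefficients:
  1 = 65 - 8*8
  ... = 268*(-8) + 65*(33)
Scale by 129/1 = 129: (u₀, v₀) = (-1032, 4257).
General solution: u = -1032 + 65t, v = 4257 - 268t for integer t.
u ≥ 0: smallest is -1032 mod 65 = 8 (at t = 16), with v = -31.

8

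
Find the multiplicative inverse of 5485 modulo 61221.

gcd(61221, 5485) = 1.
By Bézout, 5485*(-11954) + 61221*(1071) = 1.
So 5485*-11954 ≡ 1 (mod 61221), and -11954 mod 61221 = 49267.

49267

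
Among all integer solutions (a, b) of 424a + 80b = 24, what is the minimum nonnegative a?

1

gcd(424, 80) = 8.
8 divides 24, so solutions exist.
By Bézout, 424*(-3) + 80*(16) = 8.
Scale by 24/8 = 3: (a₀, b₀) = (-9, 48).
General solution: a = -9 + 10t, b = 48 - 53t for integer t.
a ≥ 0: smallest is -9 mod 10 = 1 (at t = 1), with b = -5.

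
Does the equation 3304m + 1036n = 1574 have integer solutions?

no

gcd(3304, 1036) = 28  (3304 = 3×1036 + 196, 1036 = 5×196 + 56, 196 = 3×56 + 28, 56 = 2×28).
28 does not divide 1574 (remainder 6), so no integer solutions.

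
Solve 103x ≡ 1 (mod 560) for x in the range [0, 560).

87

gcd(560, 103):
  560 = 5×103 + 45
  103 = 2×45 + 13
  45 = 3×13 + 6
  13 = 2×6 + 1
  6 = 6×1
so gcd(560, 103) = 1.
Back-substitute for Bézout coefficients:
  1 = 13 - 2×6
  ... = 103×(87) + 560×(-16)
So 103×87 ≡ 1 (mod 560), and 87 mod 560 = 87.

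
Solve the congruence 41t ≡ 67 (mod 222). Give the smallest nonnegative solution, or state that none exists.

137

gcd(222, 41) = 1  (222 = 5*41 + 17, 41 = 2*17 + 7, 17 = 2*7 + 3, 7 = 2*3 + 1, 3 = 3*1).
1 divides 67, so solutions exist.
Back-substituting, 41*(65) + 222*(-12) = 1.
So 41*(65) ≡ 1 (mod 222); multiply by 67: t ≡ 4355 (mod 222).
Smallest nonnegative: t = 4355 mod 222 = 137.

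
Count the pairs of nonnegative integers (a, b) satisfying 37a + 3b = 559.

gcd(37, 3):
  37 = 12×3 + 1
  3 = 3×1
so gcd(37, 3) = 1.
Back-substitute for Bézout coefficients:
  1 = 37 - 12×3
  ... = 37×(1) + 3×(-12)
Scale by 559: one solution is (559, -6708). Reduce a mod 3: (1, 174).
General: a = 1 + 3t, b = 174 - 37t.
a ≥ 0 ⇒ t ≥ 0; b ≥ 0 ⇒ t ≤ 4. So t ∈ [0, 4]: 5 solutions.

5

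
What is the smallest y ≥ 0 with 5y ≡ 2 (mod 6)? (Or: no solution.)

4

gcd(6, 5) = 1.
1 divides 2, so solutions exist.
By Bézout, 5*(-1) + 6*(1) = 1.
So 5*(-1) ≡ 1 (mod 6); multiply by 2: y ≡ -2 (mod 6).
Smallest nonnegative: y = -2 mod 6 = 4.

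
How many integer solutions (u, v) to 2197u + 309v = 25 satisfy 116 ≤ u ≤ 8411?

27

gcd(2197, 309):
  2197 = 7*309 + 34
  309 = 9*34 + 3
  34 = 11*3 + 1
  3 = 3*1
so gcd(2197, 309) = 1.
Back-substitute for Bézout coefficients:
  1 = 34 - 11*3
  ... = 2197*(100) + 309*(-711)
Scale by 25: particular solution (2500, -17775); reduce u mod 309: (28, -199).
General solution: u = 28 + 309t, v = -199 - 2197t for integer t.
116 ≤ 28 + 309t ≤ 8411 gives t ∈ [1, 27], which is 27 values.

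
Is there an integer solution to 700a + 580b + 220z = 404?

gcd(700, 580) = 20.
gcd(20, 220) = 20.
20 does not divide 404 (remainder 4), so no integer solutions.

no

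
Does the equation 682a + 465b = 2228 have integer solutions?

gcd(682, 465) = 31.
31 does not divide 2228 (remainder 27), so no integer solutions.

no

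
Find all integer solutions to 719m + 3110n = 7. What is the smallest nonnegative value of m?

1103

gcd(3110, 719):
  3110 = 4*719 + 234
  719 = 3*234 + 17
  234 = 13*17 + 13
  17 = 1*13 + 4
  13 = 3*4 + 1
  4 = 4*1
so gcd(3110, 719) = 1.
1 divides 7, so solutions exist.
Back-substitute for Bézout coefficients:
  1 = 13 - 3*4
  ... = 719*(-731) + 3110*(169)
Scale by 7/1 = 7: (m₀, n₀) = (-5117, 1183).
General solution: m = -5117 + 3110t, n = 1183 - 719t for integer t.
m ≥ 0: smallest is -5117 mod 3110 = 1103 (at t = 2), with n = -255.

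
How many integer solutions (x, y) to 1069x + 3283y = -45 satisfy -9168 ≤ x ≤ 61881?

gcd(3283, 1069) = 1.
By Bézout, 1069×(-648) + 3283×(211) = 1.
Particular solution: (2896, -943).
General solution: x = 2896 + 3283t, y = -943 - 1069t for integer t.
-9168 ≤ 2896 + 3283t ≤ 61881 gives t ∈ [-3, 17], which is 21 values.

21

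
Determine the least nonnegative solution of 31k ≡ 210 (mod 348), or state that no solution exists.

gcd(348, 31):
  348 = 11*31 + 7
  31 = 4*7 + 3
  7 = 2*3 + 1
  3 = 3*1
so gcd(348, 31) = 1.
1 divides 210, so solutions exist.
Back-substitute for Bézout coefficients:
  1 = 7 - 2*3
  ... = 31*(-101) + 348*(9)
So 31*(-101) ≡ 1 (mod 348); multiply by 210: k ≡ -21210 (mod 348).
Smallest nonnegative: k = -21210 mod 348 = 18.

18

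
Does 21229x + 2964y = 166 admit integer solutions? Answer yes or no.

gcd(21229, 2964) = 13  (21229 = 7*2964 + 481, 2964 = 6*481 + 78, 481 = 6*78 + 13, 78 = 6*13).
13 does not divide 166 (remainder 10), so no integer solutions.

no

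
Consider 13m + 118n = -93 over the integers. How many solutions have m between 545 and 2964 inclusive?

gcd(118, 13):
  118 = 9×13 + 1
  13 = 13×1
so gcd(118, 13) = 1.
Back-substitute for Bézout coefficients:
  1 = 118 - 9×13
  ... = 13×(-9) + 118×(1)
Scale by -93: particular solution (837, -93); reduce m mod 118: (11, -2).
General solution: m = 11 + 118t, n = -2 - 13t for integer t.
545 ≤ 11 + 118t ≤ 2964 gives t ∈ [5, 25], which is 21 values.

21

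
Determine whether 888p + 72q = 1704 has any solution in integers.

gcd(888, 72):
  888 = 12·72 + 24
  72 = 3·24
so gcd(888, 72) = 24.
24 divides 1704, so integer solutions exist.

yes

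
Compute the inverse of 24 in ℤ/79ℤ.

56

gcd(79, 24) = 1.
By Bézout, 24*(-23) + 79*(7) = 1.
So 24*-23 ≡ 1 (mod 79), and -23 mod 79 = 56.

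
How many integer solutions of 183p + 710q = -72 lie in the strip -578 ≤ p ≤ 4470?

gcd(710, 183):
  710 = 3*183 + 161
  183 = 1*161 + 22
  161 = 7*22 + 7
  22 = 3*7 + 1
  7 = 7*1
so gcd(710, 183) = 1.
Back-substitute for Bézout coefficients:
  1 = 22 - 3*7
  ... = 183*(97) + 710*(-25)
Scale by -72: particular solution (-6984, 1800); reduce p mod 710: (116, -30).
General solution: p = 116 + 710t, q = -30 - 183t for integer t.
-578 ≤ 116 + 710t ≤ 4470 gives t ∈ [0, 6], which is 7 values.

7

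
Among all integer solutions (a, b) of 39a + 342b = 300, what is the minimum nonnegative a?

34

gcd(342, 39) = 3.
3 divides 300, so solutions exist.
By Bézout, 39·(-35) + 342·(4) = 3.
Scale by 300/3 = 100: (a₀, b₀) = (-3500, 400).
General solution: a = -3500 + 114t, b = 400 - 13t for integer t.
a ≥ 0: smallest is -3500 mod 114 = 34 (at t = 31), with b = -3.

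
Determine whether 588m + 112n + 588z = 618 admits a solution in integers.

no

gcd(588, 112):
  588 = 5*112 + 28
  112 = 4*28
so gcd(588, 112) = 28.
gcd(28, 588) = 28.
28 does not divide 618 (remainder 2), so no integer solutions.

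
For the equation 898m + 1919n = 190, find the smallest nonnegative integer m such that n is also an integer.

gcd(1919, 898):
  1919 = 2*898 + 123
  898 = 7*123 + 37
  123 = 3*37 + 12
  37 = 3*12 + 1
  12 = 12*1
so gcd(1919, 898) = 1.
1 divides 190, so solutions exist.
Back-substitute for Bézout coefficients:
  1 = 37 - 3*12
  ... = 898*(156) + 1919*(-73)
Scale by 190/1 = 190: (m₀, n₀) = (29640, -13870).
General solution: m = 29640 + 1919t, n = -13870 - 898t for integer t.
m ≥ 0: smallest is 29640 mod 1919 = 855 (at t = -15), with n = -400.

855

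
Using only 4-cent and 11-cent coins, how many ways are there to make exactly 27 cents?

Need nonnegative integers with 4j + 11k = 27.
gcd(4, 11) = 1, and 4·(3) + 11·(-1) = 1.
So (j₀, k₀) = (81, -27); general j = 81 + 11t, k = -27 - 4t.
j ≥ 0 ⇒ t ≥ -7; k ≥ 0 ⇒ t ≤ -7. That's 1 value of t.

1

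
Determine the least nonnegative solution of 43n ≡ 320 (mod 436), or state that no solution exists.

gcd(436, 43) = 1.
1 divides 320, so solutions exist.
By Bézout, 43×(71) + 436×(-7) = 1.
So 43×(71) ≡ 1 (mod 436); multiply by 320: n ≡ 22720 (mod 436).
Smallest nonnegative: n = 22720 mod 436 = 48.

48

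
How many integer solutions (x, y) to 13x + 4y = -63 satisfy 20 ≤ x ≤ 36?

4

gcd(13, 4) = 1  (13 = 3*4 + 1, 4 = 4*1).
Back-substituting, 13*(1) + 4*(-3) = 1.
Scale by -63: particular solution (-63, 189); reduce x mod 4: (1, -19).
General solution: x = 1 + 4t, y = -19 - 13t for integer t.
20 ≤ 1 + 4t ≤ 36 gives t ∈ [5, 8], which is 4 values.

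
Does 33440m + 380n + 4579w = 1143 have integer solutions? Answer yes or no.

gcd(33440, 380) = 380  (33440 = 88*380).
gcd(380, 4579) = 19.
19 does not divide 1143 (remainder 3), so no integer solutions.

no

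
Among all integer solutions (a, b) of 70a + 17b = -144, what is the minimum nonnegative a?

gcd(70, 17) = 1.
1 divides -144, so solutions exist.
By Bézout, 70·(-8) + 17·(33) = 1.
Scale by -144/1 = -144: (a₀, b₀) = (1152, -4752).
General solution: a = 1152 + 17t, b = -4752 - 70t for integer t.
a ≥ 0: smallest is 1152 mod 17 = 13 (at t = -67), with b = -62.

13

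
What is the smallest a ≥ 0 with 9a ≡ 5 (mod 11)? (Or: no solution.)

3

gcd(11, 9):
  11 = 1*9 + 2
  9 = 4*2 + 1
  2 = 2*1
so gcd(11, 9) = 1.
1 divides 5, so solutions exist.
Back-substitute for Bézout coefficients:
  1 = 9 - 4*2
  ... = 9*(5) + 11*(-4)
So 9*(5) ≡ 1 (mod 11); multiply by 5: a ≡ 25 (mod 11).
Smallest nonnegative: a = 25 mod 11 = 3.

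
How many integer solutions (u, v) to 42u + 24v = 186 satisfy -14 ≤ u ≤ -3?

3

gcd(42, 24) = 6  (42 = 1*24 + 18, 24 = 1*18 + 6, 18 = 3*6).
Back-substituting, 42*(-1) + 24*(2) = 6.
Scale by 31: particular solution (-31, 62); reduce u mod 4: (1, 6).
General solution: u = 1 + 4t, v = 6 - 7t for integer t.
-14 ≤ 1 + 4t ≤ -3 gives t ∈ [-3, -1], which is 3 values.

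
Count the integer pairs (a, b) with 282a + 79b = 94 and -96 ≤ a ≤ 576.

gcd(282, 79) = 1.
By Bézout, 282×(-7) + 79×(25) = 1.
Particular solution: (53, -188).
General solution: a = 53 + 79t, b = -188 - 282t for integer t.
-96 ≤ 53 + 79t ≤ 576 gives t ∈ [-1, 6], which is 8 values.

8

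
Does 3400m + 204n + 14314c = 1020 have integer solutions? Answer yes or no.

yes

gcd(3400, 204) = 68  (3400 = 16*204 + 136, 204 = 1*136 + 68, 136 = 2*68).
gcd(68, 14314) = 34.
34 divides 1020, so integer solutions exist.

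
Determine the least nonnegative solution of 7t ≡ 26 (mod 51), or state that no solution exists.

11

gcd(51, 7) = 1  (51 = 7*7 + 2, 7 = 3*2 + 1, 2 = 2*1).
1 divides 26, so solutions exist.
Back-substituting, 7*(22) + 51*(-3) = 1.
So 7*(22) ≡ 1 (mod 51); multiply by 26: t ≡ 572 (mod 51).
Smallest nonnegative: t = 572 mod 51 = 11.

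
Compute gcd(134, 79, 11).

1

gcd(134, 79) = 1.
gcd(1, 11) = 1.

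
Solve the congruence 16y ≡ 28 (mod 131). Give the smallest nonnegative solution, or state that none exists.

gcd(131, 16):
  131 = 8·16 + 3
  16 = 5·3 + 1
  3 = 3·1
so gcd(131, 16) = 1.
1 divides 28, so solutions exist.
Back-substitute for Bézout coefficients:
  1 = 16 - 5·3
  ... = 16·(41) + 131·(-5)
So 16·(41) ≡ 1 (mod 131); multiply by 28: y ≡ 1148 (mod 131).
Smallest nonnegative: y = 1148 mod 131 = 100.

100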